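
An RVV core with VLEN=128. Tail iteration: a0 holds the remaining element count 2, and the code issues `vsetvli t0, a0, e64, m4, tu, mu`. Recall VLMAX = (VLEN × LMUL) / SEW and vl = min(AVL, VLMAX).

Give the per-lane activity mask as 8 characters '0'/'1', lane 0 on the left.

predicate = 11000000

VLMAX = (128 × 4) / 64 = 8 lanes
vl ← min(2, 8) = 2
bits (lane 0 leftmost): 11000000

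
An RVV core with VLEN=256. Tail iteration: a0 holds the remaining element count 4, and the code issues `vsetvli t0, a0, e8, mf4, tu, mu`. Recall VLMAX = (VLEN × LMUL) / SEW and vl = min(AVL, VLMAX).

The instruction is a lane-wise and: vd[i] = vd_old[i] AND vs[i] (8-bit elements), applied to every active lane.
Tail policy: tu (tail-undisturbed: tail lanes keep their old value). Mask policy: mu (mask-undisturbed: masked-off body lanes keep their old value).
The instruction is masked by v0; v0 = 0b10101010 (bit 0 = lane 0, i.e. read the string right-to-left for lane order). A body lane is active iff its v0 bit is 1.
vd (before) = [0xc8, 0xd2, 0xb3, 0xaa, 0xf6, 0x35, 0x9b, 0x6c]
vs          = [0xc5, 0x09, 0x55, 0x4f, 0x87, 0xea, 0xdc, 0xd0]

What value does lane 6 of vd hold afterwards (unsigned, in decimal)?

VLMAX = VLEN×LMUL/SEW = 256×1/4/8 = 8
AVL=4 ≤ VLMAX=8, so vl = 4
[0] mask-off/keep = 0xc8
[1] and(0xd2,0x09) = 0x00
[2] mask-off/keep = 0xb3
[3] and(0xaa,0x4f) = 0x0a
[4] tail/keep = 0xf6
[5] tail/keep = 0x35
[6] tail/keep = 0x9b
[7] tail/keep = 0x6c

vd[6] = 155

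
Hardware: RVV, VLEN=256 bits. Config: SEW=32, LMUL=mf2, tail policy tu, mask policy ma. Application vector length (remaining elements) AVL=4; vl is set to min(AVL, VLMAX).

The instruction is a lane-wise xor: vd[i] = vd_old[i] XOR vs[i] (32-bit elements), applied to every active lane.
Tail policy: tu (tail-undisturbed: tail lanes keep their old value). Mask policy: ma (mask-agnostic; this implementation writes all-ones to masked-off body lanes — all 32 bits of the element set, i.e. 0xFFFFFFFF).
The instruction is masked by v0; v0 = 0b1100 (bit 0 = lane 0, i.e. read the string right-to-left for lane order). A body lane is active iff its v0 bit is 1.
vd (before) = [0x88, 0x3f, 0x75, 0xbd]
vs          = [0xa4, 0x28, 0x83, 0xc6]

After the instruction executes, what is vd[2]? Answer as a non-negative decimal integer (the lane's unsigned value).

lanes per group: 256·1/2/32 = 4
vl = min(AVL, VLMAX) = min(4, 4) = 4
lane  0: mask-off/ones ⇒ 0xffffffff
lane  1: mask-off/ones ⇒ 0xffffffff
lane  2: xor(0x75,0x83) ⇒ 0xf6
lane  3: xor(0xbd,0xc6) ⇒ 0x7b

vd[2] = 246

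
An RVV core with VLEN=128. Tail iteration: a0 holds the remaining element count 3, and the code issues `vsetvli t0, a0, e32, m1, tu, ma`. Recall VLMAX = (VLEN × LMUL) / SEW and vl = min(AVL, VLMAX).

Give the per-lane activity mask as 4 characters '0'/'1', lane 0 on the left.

lanes per group: 128·1/32 = 4
AVL=3 ≤ VLMAX=4, so vl = 3
bits (lane 0 leftmost): 1110

predicate = 1110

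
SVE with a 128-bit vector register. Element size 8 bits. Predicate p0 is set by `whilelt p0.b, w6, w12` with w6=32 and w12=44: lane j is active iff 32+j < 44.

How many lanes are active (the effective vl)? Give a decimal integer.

vl = 12

128-bit reg / 8-bit elem → 16 lanes
whilelt: lane j active iff 32+j < 44 → j < 12 → 12 active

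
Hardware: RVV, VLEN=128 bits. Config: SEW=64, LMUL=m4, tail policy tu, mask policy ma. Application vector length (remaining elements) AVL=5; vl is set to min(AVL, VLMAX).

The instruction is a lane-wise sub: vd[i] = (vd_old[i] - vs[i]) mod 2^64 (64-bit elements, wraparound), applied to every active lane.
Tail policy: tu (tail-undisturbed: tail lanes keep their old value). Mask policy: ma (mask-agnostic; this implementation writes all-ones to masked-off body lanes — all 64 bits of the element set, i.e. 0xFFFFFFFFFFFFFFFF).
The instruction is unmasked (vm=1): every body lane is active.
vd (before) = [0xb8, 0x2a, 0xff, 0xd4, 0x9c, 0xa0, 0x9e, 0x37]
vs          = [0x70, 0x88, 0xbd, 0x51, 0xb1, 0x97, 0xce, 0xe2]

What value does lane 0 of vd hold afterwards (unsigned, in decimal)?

vd[0] = 72

VLMAX = VLEN×LMUL/SEW = 128×4/64 = 8
vl ← min(5, 8) = 5
lane  0: sub(0xb8,0x70) ⇒ 0x48
lane  1: sub(0x2a,0x88) ⇒ 0xffffffffffffffa2
lane  2: sub(0xff,0xbd) ⇒ 0x42
lane  3: sub(0xd4,0x51) ⇒ 0x83
lane  4: sub(0x9c,0xb1) ⇒ 0xffffffffffffffeb
lane  5: tail/keep ⇒ 0xa0
lane  6: tail/keep ⇒ 0x9e
lane  7: tail/keep ⇒ 0x37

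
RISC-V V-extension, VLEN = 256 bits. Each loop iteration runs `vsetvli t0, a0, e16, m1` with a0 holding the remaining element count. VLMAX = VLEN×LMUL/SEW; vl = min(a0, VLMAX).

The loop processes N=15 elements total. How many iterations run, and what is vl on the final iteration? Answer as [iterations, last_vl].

VLMAX = VLEN×LMUL/SEW = 256×1/16 = 16
15 elements at 16/iter → 1 passes, remainder 15 on the last

[iterations, last_vl] = [1, 15]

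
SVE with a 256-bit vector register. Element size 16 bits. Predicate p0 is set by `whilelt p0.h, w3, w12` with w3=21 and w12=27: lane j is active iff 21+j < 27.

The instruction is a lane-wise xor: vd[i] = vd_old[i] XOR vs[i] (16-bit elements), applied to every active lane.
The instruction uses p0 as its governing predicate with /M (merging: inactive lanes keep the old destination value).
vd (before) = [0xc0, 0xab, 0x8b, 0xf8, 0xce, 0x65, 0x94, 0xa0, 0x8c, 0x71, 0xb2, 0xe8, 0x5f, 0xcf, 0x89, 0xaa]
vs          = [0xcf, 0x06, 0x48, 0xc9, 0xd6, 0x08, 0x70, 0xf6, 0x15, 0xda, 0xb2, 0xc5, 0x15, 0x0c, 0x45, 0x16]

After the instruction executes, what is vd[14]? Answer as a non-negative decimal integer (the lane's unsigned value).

vd[14] = 137

256-bit reg / 16-bit elem → 16 lanes
active while 21+j < 27, i.e. j ∈ [0,6) capped at 16 ⇒ 6
vd[0] xor(0xc0,0xcf) -> 0x0f
vd[1] xor(0xab,0x06) -> 0xad
vd[2] xor(0x8b,0x48) -> 0xc3
vd[3] xor(0xf8,0xc9) -> 0x31
vd[4] xor(0xce,0xd6) -> 0x18
vd[5] xor(0x65,0x08) -> 0x6d
vd[6] tail/keep -> 0x94
vd[7] tail/keep -> 0xa0
vd[8] tail/keep -> 0x8c
vd[9] tail/keep -> 0x71
vd[10] tail/keep -> 0xb2
vd[11] tail/keep -> 0xe8
vd[12] tail/keep -> 0x5f
vd[13] tail/keep -> 0xcf
vd[14] tail/keep -> 0x89
vd[15] tail/keep -> 0xaa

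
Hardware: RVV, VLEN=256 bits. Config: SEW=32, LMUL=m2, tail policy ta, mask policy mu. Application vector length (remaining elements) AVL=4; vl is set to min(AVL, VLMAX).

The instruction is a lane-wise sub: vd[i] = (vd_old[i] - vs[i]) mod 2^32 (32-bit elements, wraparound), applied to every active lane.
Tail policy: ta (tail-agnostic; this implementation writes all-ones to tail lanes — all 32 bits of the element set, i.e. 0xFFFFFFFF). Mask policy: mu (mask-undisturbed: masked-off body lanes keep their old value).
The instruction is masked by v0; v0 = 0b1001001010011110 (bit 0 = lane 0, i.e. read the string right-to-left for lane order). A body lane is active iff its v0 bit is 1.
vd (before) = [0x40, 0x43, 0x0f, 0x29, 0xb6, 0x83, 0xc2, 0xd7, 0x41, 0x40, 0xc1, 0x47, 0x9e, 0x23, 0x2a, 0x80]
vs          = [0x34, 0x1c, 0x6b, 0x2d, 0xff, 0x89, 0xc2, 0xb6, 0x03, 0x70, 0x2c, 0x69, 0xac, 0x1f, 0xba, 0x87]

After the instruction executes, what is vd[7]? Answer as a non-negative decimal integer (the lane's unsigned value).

VLMAX = VLEN×LMUL/SEW = 256×2/32 = 16
vl ← min(4, 16) = 4
[0] mask-off/keep = 0x40
[1] sub(0x43,0x1c) = 0x27
[2] sub(0x0f,0x6b) = 0xffffffa4
[3] sub(0x29,0x2d) = 0xfffffffc
[4] tail/ones = 0xffffffff
[5] tail/ones = 0xffffffff
[6] tail/ones = 0xffffffff
[7] tail/ones = 0xffffffff
[8] tail/ones = 0xffffffff
[9] tail/ones = 0xffffffff
[10] tail/ones = 0xffffffff
[11] tail/ones = 0xffffffff
[12] tail/ones = 0xffffffff
[13] tail/ones = 0xffffffff
[14] tail/ones = 0xffffffff
[15] tail/ones = 0xffffffff

vd[7] = 4294967295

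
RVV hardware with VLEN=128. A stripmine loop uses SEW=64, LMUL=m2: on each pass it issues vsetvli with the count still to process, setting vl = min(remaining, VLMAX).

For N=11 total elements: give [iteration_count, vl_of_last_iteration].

VLMAX = (128 × 2) / 64 = 4 lanes
iterations = ceil(11/4) = 3; final-pass vl = 3

[iterations, last_vl] = [3, 3]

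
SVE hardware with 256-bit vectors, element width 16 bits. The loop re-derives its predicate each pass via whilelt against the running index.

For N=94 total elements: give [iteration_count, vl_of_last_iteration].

[iterations, last_vl] = [6, 14]

lane count: 256 div 16 = 16
N=94: ⌈94/16⌉ = 6 iters; last vl = 94 − 5×16 = 14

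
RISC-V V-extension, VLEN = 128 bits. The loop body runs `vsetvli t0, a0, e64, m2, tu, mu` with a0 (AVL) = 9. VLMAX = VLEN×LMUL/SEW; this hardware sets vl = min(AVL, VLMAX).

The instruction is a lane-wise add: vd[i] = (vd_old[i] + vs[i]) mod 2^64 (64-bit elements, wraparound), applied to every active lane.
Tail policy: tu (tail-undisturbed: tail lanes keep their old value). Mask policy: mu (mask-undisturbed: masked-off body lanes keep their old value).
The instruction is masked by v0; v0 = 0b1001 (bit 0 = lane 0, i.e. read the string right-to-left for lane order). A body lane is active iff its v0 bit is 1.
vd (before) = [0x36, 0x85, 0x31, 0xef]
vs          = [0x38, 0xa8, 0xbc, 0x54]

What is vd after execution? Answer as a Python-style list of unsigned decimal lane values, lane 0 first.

VLMAX = (128 × 2) / 64 = 4 lanes
vl ← min(9, 4) = 4
[0] add(0x36,0x38) = 0x6e
[1] mask-off/keep = 0x85
[2] mask-off/keep = 0x31
[3] add(0xef,0x54) = 0x143

vd = [110, 133, 49, 323]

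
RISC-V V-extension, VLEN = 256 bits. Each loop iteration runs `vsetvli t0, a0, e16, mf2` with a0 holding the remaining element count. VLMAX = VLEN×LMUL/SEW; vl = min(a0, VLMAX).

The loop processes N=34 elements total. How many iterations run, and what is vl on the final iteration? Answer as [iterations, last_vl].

lanes per group: 256·1/2/16 = 8
N=34: ⌈34/8⌉ = 5 iters; last vl = 34 − 4×8 = 2

[iterations, last_vl] = [5, 2]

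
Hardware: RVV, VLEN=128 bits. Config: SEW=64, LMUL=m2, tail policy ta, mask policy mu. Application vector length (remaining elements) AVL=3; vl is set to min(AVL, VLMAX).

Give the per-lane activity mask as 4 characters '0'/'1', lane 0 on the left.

VLMAX = VLEN×LMUL/SEW = 128×2/64 = 4
vl = min(AVL, VLMAX) = min(3, 4) = 3
bits (lane 0 leftmost): 1110

predicate = 1110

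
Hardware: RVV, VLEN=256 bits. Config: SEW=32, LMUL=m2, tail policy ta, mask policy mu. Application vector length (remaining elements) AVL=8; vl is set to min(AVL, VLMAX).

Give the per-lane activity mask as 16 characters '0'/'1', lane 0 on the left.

predicate = 1111111100000000

VLMAX = VLEN×LMUL/SEW = 256×2/32 = 16
AVL=8 ≤ VLMAX=16, so vl = 8
bits (lane 0 leftmost): 1111111100000000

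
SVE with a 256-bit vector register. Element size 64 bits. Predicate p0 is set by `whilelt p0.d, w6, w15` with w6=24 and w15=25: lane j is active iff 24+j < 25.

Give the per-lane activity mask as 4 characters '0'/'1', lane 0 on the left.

256-bit reg / 64-bit elem → 4 lanes
p0[j] = (24+j < 25); true for j=0..0 → 1 lanes set
bits (lane 0 leftmost): 1000

predicate = 1000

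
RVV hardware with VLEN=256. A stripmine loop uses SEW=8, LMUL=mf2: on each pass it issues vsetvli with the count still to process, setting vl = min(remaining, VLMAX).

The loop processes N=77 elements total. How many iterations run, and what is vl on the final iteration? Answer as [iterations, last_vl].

VLMAX = VLEN×LMUL/SEW = 256×1/2/8 = 16
iterations = ceil(77/16) = 5; final-pass vl = 13

[iterations, last_vl] = [5, 13]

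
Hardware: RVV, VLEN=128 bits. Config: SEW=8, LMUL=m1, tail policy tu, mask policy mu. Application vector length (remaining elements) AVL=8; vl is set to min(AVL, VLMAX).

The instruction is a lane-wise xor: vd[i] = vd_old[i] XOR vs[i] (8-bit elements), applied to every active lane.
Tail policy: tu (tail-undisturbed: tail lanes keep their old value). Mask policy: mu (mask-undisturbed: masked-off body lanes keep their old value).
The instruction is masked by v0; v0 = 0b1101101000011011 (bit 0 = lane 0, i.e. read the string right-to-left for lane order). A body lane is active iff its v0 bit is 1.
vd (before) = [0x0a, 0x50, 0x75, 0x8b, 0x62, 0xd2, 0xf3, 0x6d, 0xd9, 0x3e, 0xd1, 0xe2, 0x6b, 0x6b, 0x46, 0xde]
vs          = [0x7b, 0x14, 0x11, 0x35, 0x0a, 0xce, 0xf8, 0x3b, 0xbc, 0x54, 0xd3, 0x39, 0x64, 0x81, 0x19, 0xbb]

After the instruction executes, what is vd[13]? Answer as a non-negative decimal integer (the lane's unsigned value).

vd[13] = 107

VLMAX = VLEN×LMUL/SEW = 128×1/8 = 16
AVL=8 ≤ VLMAX=16, so vl = 8
[0] xor(0x0a,0x7b) = 0x71
[1] xor(0x50,0x14) = 0x44
[2] mask-off/keep = 0x75
[3] xor(0x8b,0x35) = 0xbe
[4] xor(0x62,0x0a) = 0x68
[5] mask-off/keep = 0xd2
[6] mask-off/keep = 0xf3
[7] mask-off/keep = 0x6d
[8] tail/keep = 0xd9
[9] tail/keep = 0x3e
[10] tail/keep = 0xd1
[11] tail/keep = 0xe2
[12] tail/keep = 0x6b
[13] tail/keep = 0x6b
[14] tail/keep = 0x46
[15] tail/keep = 0xde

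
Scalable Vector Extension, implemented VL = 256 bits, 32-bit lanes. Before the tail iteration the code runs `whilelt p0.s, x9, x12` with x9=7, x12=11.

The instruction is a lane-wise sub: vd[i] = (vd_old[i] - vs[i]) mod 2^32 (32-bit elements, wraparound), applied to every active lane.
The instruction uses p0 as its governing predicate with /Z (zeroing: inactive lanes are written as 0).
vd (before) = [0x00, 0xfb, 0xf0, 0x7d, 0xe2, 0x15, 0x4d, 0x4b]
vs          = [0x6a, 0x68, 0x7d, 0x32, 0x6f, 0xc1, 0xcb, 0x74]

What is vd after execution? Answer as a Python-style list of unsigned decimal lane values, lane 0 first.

vd = [4294967190, 147, 115, 75, 0, 0, 0, 0]

register lanes = 256/32 = 8
whilelt: lane j active iff 7+j < 11 → j < 4 → 4 active
lane  0: sub(0x00,0x6a) ⇒ 0xffffff96
lane  1: sub(0xfb,0x68) ⇒ 0x93
lane  2: sub(0xf0,0x7d) ⇒ 0x73
lane  3: sub(0x7d,0x32) ⇒ 0x4b
lane  4: tail/zero ⇒ 0x00
lane  5: tail/zero ⇒ 0x00
lane  6: tail/zero ⇒ 0x00
lane  7: tail/zero ⇒ 0x00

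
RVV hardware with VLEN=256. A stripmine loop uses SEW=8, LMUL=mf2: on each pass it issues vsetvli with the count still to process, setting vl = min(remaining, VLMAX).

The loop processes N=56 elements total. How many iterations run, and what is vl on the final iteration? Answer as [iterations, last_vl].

[iterations, last_vl] = [4, 8]

lanes per group: 256·1/2/8 = 16
N=56: ⌈56/16⌉ = 4 iters; last vl = 56 − 3×16 = 8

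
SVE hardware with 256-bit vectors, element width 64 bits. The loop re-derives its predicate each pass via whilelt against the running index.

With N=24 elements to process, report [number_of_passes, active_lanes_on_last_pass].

[iterations, last_vl] = [6, 4]

lane count: 256 div 64 = 4
N=24: ⌈24/4⌉ = 6 iters; last vl = 24 − 5×4 = 4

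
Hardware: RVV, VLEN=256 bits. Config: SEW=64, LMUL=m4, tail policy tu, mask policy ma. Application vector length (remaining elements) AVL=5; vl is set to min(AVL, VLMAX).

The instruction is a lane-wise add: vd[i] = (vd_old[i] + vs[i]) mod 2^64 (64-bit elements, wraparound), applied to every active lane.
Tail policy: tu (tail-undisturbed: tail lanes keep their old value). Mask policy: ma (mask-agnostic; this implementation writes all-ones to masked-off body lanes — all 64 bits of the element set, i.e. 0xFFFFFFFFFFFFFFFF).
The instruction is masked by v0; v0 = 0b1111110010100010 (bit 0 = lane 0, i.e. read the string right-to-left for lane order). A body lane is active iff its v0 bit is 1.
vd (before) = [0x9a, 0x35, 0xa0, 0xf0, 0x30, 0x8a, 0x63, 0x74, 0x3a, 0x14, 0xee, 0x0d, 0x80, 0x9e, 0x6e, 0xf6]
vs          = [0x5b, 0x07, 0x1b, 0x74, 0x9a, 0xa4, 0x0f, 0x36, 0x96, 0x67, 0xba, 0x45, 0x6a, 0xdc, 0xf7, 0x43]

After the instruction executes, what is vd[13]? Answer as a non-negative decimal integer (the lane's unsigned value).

VLMAX = VLEN×LMUL/SEW = 256×4/64 = 16
vl = min(AVL, VLMAX) = min(5, 16) = 5
[0] mask-off/ones = 0xffffffffffffffff
[1] add(0x35,0x07) = 0x3c
[2] mask-off/ones = 0xffffffffffffffff
[3] mask-off/ones = 0xffffffffffffffff
[4] mask-off/ones = 0xffffffffffffffff
[5] tail/keep = 0x8a
[6] tail/keep = 0x63
[7] tail/keep = 0x74
[8] tail/keep = 0x3a
[9] tail/keep = 0x14
[10] tail/keep = 0xee
[11] tail/keep = 0x0d
[12] tail/keep = 0x80
[13] tail/keep = 0x9e
[14] tail/keep = 0x6e
[15] tail/keep = 0xf6

vd[13] = 158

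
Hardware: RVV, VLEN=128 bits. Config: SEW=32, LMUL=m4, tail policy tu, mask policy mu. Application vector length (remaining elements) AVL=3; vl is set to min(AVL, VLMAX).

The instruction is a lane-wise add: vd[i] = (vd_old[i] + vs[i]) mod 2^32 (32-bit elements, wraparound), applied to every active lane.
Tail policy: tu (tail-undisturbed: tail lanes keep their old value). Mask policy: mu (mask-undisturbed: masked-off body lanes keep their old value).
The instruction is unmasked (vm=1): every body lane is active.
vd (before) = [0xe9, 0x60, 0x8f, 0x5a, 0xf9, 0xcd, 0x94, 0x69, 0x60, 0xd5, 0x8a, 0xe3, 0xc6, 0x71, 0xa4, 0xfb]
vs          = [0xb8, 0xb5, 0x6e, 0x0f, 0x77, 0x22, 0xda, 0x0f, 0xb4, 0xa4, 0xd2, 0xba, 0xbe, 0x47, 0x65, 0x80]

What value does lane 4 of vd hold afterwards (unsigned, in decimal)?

VLMAX = (128 × 4) / 32 = 16 lanes
vl ← min(3, 16) = 3
  i=0: add(0xe9,0xb8) → 417
  i=1: add(0x60,0xb5) → 277
  i=2: add(0x8f,0x6e) → 253
  i=3: tail/keep → 90
  i=4: tail/keep → 249
  i=5: tail/keep → 205
  i=6: tail/keep → 148
  i=7: tail/keep → 105
  i=8: tail/keep → 96
  i=9: tail/keep → 213
  i=10: tail/keep → 138
  i=11: tail/keep → 227
  i=12: tail/keep → 198
  i=13: tail/keep → 113
  i=14: tail/keep → 164
  i=15: tail/keep → 251

vd[4] = 249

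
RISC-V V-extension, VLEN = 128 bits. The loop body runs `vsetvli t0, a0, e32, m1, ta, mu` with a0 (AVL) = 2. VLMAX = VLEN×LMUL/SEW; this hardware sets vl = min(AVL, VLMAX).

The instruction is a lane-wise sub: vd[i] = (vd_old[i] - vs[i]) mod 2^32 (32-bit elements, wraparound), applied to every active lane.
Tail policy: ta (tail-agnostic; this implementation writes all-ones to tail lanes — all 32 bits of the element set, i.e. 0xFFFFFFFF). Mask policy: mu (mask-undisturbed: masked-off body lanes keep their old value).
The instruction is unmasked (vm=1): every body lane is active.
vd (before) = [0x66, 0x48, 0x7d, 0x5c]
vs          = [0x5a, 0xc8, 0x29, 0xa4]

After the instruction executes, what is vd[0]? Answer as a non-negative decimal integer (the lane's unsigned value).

lanes per group: 128·1/32 = 4
vl = min(AVL, VLMAX) = min(2, 4) = 2
lane  0: sub(0x66,0x5a) ⇒ 0x0c
lane  1: sub(0x48,0xc8) ⇒ 0xffffff80
lane  2: tail/ones ⇒ 0xffffffff
lane  3: tail/ones ⇒ 0xffffffff

vd[0] = 12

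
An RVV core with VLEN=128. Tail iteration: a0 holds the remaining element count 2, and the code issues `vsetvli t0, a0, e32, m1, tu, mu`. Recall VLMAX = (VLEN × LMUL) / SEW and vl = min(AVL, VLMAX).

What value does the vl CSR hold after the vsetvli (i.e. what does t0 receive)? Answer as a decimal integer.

VLMAX = (128 × 1) / 32 = 4 lanes
vl = min(AVL, VLMAX) = min(2, 4) = 2

vl = 2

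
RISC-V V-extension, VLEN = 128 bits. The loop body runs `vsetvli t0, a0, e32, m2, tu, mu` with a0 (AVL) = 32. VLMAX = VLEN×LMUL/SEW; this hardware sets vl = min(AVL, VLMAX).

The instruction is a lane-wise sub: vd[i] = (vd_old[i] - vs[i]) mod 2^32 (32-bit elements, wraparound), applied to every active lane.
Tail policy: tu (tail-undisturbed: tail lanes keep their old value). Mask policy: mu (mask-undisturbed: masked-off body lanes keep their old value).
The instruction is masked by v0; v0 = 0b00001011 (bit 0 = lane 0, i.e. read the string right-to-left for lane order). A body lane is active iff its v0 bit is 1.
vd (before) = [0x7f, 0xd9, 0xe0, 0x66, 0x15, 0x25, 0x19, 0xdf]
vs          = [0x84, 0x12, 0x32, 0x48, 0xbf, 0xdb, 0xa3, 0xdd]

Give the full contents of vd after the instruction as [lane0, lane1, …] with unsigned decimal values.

vd = [4294967291, 199, 224, 30, 21, 37, 25, 223]

VLMAX = VLEN×LMUL/SEW = 128×2/32 = 8
vl = min(AVL, VLMAX) = min(32, 8) = 8
vd[0] sub(0x7f,0x84) -> 0xfffffffb
vd[1] sub(0xd9,0x12) -> 0xc7
vd[2] mask-off/keep -> 0xe0
vd[3] sub(0x66,0x48) -> 0x1e
vd[4] mask-off/keep -> 0x15
vd[5] mask-off/keep -> 0x25
vd[6] mask-off/keep -> 0x19
vd[7] mask-off/keep -> 0xdf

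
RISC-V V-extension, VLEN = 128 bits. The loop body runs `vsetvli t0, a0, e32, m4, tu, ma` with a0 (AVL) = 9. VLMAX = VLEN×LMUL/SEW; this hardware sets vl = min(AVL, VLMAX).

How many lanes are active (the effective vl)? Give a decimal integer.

vl = 9

lanes per group: 128·4/32 = 16
vl = min(AVL, VLMAX) = min(9, 16) = 9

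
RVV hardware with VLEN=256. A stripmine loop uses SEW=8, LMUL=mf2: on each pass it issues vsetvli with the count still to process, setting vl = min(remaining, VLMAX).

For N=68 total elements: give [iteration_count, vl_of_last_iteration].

lanes per group: 256·1/2/8 = 16
iterations = ceil(68/16) = 5; final-pass vl = 4

[iterations, last_vl] = [5, 4]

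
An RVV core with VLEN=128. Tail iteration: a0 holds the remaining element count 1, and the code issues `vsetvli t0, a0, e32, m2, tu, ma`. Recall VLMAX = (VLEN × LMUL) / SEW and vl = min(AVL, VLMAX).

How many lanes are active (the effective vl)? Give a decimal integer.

vl = 1

VLMAX = VLEN×LMUL/SEW = 128×2/32 = 8
vl ← min(1, 8) = 1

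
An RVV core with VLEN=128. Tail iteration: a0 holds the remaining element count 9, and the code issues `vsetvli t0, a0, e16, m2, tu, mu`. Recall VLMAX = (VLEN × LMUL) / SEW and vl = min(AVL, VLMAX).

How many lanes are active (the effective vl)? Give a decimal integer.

VLMAX = VLEN×LMUL/SEW = 128×2/16 = 16
vl = min(AVL, VLMAX) = min(9, 16) = 9

vl = 9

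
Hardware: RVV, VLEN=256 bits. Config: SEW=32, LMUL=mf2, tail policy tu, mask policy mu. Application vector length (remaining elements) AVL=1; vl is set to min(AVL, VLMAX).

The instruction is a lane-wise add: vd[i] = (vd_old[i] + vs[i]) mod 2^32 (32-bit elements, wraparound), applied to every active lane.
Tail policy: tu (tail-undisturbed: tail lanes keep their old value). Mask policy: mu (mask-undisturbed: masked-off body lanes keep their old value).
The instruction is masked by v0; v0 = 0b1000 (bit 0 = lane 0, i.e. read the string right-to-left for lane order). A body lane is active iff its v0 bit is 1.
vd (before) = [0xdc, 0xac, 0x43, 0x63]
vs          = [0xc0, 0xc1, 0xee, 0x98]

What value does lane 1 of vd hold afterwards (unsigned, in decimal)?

vd[1] = 172

VLMAX = (256 × 1/2) / 32 = 4 lanes
AVL=1 ≤ VLMAX=4, so vl = 1
vd[0] mask-off/keep -> 0xdc
vd[1] tail/keep -> 0xac
vd[2] tail/keep -> 0x43
vd[3] tail/keep -> 0x63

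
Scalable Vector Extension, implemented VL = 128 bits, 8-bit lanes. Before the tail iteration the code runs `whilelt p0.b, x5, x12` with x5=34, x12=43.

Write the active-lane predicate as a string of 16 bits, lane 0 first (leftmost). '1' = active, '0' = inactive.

predicate = 1111111110000000

register lanes = 128/8 = 16
whilelt: lane j active iff 34+j < 43 → j < 9 → 9 active
bits (lane 0 leftmost): 1111111110000000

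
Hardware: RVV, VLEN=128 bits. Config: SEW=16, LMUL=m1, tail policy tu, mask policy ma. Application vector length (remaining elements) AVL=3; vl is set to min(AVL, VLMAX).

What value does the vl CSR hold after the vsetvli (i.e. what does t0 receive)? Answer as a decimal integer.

VLMAX = VLEN×LMUL/SEW = 128×1/16 = 8
vl ← min(3, 8) = 3

vl = 3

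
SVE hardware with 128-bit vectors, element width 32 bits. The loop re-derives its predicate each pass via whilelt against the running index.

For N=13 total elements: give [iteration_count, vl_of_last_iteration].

[iterations, last_vl] = [4, 1]

register lanes = 128/32 = 4
iterations = ceil(13/4) = 4; final-pass vl = 1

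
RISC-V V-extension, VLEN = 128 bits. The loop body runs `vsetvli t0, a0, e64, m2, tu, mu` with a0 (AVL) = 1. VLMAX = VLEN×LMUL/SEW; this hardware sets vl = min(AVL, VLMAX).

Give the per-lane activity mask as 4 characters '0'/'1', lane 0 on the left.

lanes per group: 128·2/64 = 4
vl ← min(1, 4) = 1
bits (lane 0 leftmost): 1000

predicate = 1000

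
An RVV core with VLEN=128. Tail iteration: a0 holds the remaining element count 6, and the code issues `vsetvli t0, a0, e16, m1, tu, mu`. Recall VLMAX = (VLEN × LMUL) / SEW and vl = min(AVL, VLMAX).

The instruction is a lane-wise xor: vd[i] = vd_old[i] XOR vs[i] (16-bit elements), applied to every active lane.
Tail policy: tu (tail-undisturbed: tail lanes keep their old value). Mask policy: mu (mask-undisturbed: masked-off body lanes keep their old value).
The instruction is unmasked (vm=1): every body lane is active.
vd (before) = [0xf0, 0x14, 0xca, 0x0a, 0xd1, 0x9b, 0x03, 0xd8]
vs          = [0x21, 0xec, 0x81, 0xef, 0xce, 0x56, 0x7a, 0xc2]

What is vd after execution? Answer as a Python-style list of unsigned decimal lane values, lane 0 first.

vd = [209, 248, 75, 229, 31, 205, 3, 216]

VLMAX = (128 × 1) / 16 = 8 lanes
vl = min(AVL, VLMAX) = min(6, 8) = 6
[0] xor(0xf0,0x21) = 0xd1
[1] xor(0x14,0xec) = 0xf8
[2] xor(0xca,0x81) = 0x4b
[3] xor(0x0a,0xef) = 0xe5
[4] xor(0xd1,0xce) = 0x1f
[5] xor(0x9b,0x56) = 0xcd
[6] tail/keep = 0x03
[7] tail/keep = 0xd8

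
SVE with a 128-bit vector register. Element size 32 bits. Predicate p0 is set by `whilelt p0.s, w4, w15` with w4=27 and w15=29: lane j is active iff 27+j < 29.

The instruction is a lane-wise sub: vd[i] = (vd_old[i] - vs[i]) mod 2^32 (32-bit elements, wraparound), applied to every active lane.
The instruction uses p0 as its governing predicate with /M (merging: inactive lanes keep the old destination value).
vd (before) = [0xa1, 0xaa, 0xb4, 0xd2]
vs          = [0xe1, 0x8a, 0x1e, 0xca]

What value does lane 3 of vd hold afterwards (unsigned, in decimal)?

vd[3] = 210

register lanes = 128/32 = 4
active while 27+j < 29, i.e. j ∈ [0,2) capped at 4 ⇒ 2
vd[0] sub(0xa1,0xe1) -> 0xffffffc0
vd[1] sub(0xaa,0x8a) -> 0x20
vd[2] tail/keep -> 0xb4
vd[3] tail/keep -> 0xd2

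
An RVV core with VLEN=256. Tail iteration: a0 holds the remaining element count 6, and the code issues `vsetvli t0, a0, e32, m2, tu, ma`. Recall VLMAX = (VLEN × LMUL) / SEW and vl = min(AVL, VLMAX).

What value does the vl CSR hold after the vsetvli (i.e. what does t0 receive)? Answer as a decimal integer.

vl = 6

VLMAX = (256 × 2) / 32 = 16 lanes
AVL=6 ≤ VLMAX=16, so vl = 6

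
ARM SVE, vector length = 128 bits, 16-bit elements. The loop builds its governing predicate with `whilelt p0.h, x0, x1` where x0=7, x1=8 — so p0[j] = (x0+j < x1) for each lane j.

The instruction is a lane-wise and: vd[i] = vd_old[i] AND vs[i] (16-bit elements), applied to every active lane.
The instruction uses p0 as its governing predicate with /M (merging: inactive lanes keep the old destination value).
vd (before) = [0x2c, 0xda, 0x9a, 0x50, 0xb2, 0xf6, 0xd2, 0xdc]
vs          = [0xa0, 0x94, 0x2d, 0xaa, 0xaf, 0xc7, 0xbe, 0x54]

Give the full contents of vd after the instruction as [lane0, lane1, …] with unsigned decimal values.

vd = [32, 218, 154, 80, 178, 246, 210, 220]

register lanes = 128/16 = 8
p0[j] = (7+j < 8); true for j=0..0 → 1 lanes set
lane  0: and(0x2c,0xa0) ⇒ 0x20
lane  1: tail/keep ⇒ 0xda
lane  2: tail/keep ⇒ 0x9a
lane  3: tail/keep ⇒ 0x50
lane  4: tail/keep ⇒ 0xb2
lane  5: tail/keep ⇒ 0xf6
lane  6: tail/keep ⇒ 0xd2
lane  7: tail/keep ⇒ 0xdc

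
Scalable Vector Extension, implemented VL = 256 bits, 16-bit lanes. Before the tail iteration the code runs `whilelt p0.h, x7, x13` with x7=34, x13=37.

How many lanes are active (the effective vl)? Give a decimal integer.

256-bit reg / 16-bit elem → 16 lanes
active while 34+j < 37, i.e. j ∈ [0,3) capped at 16 ⇒ 3

vl = 3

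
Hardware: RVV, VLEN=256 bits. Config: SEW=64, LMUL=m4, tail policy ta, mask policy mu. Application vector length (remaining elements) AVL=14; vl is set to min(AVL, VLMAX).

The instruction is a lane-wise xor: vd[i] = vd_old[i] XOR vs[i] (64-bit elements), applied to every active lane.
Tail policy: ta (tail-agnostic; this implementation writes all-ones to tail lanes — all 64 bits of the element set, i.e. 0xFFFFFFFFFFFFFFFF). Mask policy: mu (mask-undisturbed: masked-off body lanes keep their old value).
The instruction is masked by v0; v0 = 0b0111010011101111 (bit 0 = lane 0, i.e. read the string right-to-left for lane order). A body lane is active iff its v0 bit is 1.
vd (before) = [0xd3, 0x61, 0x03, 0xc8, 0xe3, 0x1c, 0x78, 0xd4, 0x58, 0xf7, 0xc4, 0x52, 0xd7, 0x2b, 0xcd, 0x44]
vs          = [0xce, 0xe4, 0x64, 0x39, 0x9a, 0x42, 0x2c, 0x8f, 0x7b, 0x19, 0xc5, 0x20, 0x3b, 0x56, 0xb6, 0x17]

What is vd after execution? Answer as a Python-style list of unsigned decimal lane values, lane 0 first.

vd = [29, 133, 103, 241, 227, 94, 84, 91, 88, 247, 1, 82, 236, 125, 18446744073709551615, 18446744073709551615]

lanes per group: 256·4/64 = 16
vl ← min(14, 16) = 14
[0] xor(0xd3,0xce) = 0x1d
[1] xor(0x61,0xe4) = 0x85
[2] xor(0x03,0x64) = 0x67
[3] xor(0xc8,0x39) = 0xf1
[4] mask-off/keep = 0xe3
[5] xor(0x1c,0x42) = 0x5e
[6] xor(0x78,0x2c) = 0x54
[7] xor(0xd4,0x8f) = 0x5b
[8] mask-off/keep = 0x58
[9] mask-off/keep = 0xf7
[10] xor(0xc4,0xc5) = 0x01
[11] mask-off/keep = 0x52
[12] xor(0xd7,0x3b) = 0xec
[13] xor(0x2b,0x56) = 0x7d
[14] tail/ones = 0xffffffffffffffff
[15] tail/ones = 0xffffffffffffffff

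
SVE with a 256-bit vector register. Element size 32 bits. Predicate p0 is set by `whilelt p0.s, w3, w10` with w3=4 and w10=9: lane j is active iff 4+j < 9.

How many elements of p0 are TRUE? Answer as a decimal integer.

register lanes = 256/32 = 8
active while 4+j < 9, i.e. j ∈ [0,5) capped at 8 ⇒ 5

vl = 5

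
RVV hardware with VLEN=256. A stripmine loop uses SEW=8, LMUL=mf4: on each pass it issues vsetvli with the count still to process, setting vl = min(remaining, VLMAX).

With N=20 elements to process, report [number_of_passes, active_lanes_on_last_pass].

VLMAX = VLEN×LMUL/SEW = 256×1/4/8 = 8
20 elements at 8/iter → 3 passes, remainder 4 on the last

[iterations, last_vl] = [3, 4]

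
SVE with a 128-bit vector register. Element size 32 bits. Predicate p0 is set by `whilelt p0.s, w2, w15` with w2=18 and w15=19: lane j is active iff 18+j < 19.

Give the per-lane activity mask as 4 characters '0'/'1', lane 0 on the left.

lane count: 128 div 32 = 4
active while 18+j < 19, i.e. j ∈ [0,1) capped at 4 ⇒ 1
bits (lane 0 leftmost): 1000

predicate = 1000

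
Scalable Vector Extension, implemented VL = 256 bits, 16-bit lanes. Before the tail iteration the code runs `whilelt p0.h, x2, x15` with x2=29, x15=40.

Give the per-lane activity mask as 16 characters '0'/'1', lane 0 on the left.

predicate = 1111111111100000

256-bit reg / 16-bit elem → 16 lanes
active while 29+j < 40, i.e. j ∈ [0,11) capped at 16 ⇒ 11
bits (lane 0 leftmost): 1111111111100000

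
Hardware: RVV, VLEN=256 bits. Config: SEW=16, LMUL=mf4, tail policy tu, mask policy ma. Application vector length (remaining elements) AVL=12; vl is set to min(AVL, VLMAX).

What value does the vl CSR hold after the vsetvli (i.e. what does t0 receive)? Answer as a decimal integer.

VLMAX = (256 × 1/4) / 16 = 4 lanes
AVL=12 > VLMAX=4, so vl = 4

vl = 4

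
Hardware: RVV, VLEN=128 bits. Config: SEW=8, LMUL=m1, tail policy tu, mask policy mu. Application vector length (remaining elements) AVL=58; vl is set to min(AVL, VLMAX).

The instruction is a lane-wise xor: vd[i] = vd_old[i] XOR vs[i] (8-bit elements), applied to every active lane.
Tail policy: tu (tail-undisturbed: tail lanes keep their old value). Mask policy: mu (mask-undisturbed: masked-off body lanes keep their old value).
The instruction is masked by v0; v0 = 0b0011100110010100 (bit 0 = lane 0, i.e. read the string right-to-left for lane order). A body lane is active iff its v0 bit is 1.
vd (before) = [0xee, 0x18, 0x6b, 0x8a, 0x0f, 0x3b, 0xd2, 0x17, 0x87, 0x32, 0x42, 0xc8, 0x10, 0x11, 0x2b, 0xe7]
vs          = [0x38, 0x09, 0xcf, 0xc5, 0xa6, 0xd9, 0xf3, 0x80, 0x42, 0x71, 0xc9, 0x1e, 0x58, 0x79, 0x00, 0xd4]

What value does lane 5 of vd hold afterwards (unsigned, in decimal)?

lanes per group: 128·1/8 = 16
vl = min(AVL, VLMAX) = min(58, 16) = 16
vd[0] mask-off/keep -> 0xee
vd[1] mask-off/keep -> 0x18
vd[2] xor(0x6b,0xcf) -> 0xa4
vd[3] mask-off/keep -> 0x8a
vd[4] xor(0x0f,0xa6) -> 0xa9
vd[5] mask-off/keep -> 0x3b
vd[6] mask-off/keep -> 0xd2
vd[7] xor(0x17,0x80) -> 0x97
vd[8] xor(0x87,0x42) -> 0xc5
vd[9] mask-off/keep -> 0x32
vd[10] mask-off/keep -> 0x42
vd[11] xor(0xc8,0x1e) -> 0xd6
vd[12] xor(0x10,0x58) -> 0x48
vd[13] xor(0x11,0x79) -> 0x68
vd[14] mask-off/keep -> 0x2b
vd[15] mask-off/keep -> 0xe7

vd[5] = 59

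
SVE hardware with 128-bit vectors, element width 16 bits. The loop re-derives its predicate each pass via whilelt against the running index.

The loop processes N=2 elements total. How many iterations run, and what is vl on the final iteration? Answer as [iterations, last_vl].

[iterations, last_vl] = [1, 2]

register lanes = 128/16 = 8
iterations = ceil(2/8) = 1; final-pass vl = 2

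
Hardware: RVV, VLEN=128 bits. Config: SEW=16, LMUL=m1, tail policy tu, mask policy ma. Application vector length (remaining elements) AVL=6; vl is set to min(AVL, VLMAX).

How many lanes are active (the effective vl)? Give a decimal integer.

vl = 6

VLMAX = VLEN×LMUL/SEW = 128×1/16 = 8
vl ← min(6, 8) = 6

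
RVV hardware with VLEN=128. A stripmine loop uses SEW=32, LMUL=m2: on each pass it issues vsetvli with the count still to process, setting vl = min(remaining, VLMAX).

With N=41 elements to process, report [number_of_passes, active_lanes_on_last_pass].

lanes per group: 128·2/32 = 8
41 elements at 8/iter → 6 passes, remainder 1 on the last

[iterations, last_vl] = [6, 1]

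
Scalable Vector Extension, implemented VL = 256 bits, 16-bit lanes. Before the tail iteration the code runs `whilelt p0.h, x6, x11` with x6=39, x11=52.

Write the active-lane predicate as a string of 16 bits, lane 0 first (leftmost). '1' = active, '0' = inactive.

predicate = 1111111111111000

256-bit reg / 16-bit elem → 16 lanes
active while 39+j < 52, i.e. j ∈ [0,13) capped at 16 ⇒ 13
bits (lane 0 leftmost): 1111111111111000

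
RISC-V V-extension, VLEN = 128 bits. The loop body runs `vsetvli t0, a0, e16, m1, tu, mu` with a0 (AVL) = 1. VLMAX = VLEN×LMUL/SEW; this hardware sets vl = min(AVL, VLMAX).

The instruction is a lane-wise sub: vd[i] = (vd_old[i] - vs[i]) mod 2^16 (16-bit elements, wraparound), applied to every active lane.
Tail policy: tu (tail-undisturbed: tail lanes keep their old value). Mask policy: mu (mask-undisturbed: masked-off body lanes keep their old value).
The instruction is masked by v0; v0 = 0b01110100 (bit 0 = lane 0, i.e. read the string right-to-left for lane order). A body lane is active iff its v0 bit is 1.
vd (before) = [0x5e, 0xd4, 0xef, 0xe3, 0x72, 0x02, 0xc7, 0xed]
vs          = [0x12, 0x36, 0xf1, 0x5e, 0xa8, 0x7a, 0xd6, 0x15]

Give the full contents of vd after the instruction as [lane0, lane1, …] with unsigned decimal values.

vd = [94, 212, 239, 227, 114, 2, 199, 237]

VLMAX = VLEN×LMUL/SEW = 128×1/16 = 8
vl = min(AVL, VLMAX) = min(1, 8) = 1
vd[0] mask-off/keep -> 0x5e
vd[1] tail/keep -> 0xd4
vd[2] tail/keep -> 0xef
vd[3] tail/keep -> 0xe3
vd[4] tail/keep -> 0x72
vd[5] tail/keep -> 0x02
vd[6] tail/keep -> 0xc7
vd[7] tail/keep -> 0xed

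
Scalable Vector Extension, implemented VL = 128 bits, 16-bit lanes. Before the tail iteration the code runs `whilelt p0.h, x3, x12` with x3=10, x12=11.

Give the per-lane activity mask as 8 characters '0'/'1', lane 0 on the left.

register lanes = 128/16 = 8
p0[j] = (10+j < 11); true for j=0..0 → 1 lanes set
bits (lane 0 leftmost): 10000000

predicate = 10000000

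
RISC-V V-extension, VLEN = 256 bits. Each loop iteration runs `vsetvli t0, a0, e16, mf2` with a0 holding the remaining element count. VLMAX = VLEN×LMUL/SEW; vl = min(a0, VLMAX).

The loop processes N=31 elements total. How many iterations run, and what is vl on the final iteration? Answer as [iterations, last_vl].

lanes per group: 256·1/2/16 = 8
N=31: ⌈31/8⌉ = 4 iters; last vl = 31 − 3×8 = 7

[iterations, last_vl] = [4, 7]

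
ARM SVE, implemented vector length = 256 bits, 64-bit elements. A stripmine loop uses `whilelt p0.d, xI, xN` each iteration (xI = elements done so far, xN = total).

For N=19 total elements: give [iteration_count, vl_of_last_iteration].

[iterations, last_vl] = [5, 3]

lane count: 256 div 64 = 4
iterations = ceil(19/4) = 5; final-pass vl = 3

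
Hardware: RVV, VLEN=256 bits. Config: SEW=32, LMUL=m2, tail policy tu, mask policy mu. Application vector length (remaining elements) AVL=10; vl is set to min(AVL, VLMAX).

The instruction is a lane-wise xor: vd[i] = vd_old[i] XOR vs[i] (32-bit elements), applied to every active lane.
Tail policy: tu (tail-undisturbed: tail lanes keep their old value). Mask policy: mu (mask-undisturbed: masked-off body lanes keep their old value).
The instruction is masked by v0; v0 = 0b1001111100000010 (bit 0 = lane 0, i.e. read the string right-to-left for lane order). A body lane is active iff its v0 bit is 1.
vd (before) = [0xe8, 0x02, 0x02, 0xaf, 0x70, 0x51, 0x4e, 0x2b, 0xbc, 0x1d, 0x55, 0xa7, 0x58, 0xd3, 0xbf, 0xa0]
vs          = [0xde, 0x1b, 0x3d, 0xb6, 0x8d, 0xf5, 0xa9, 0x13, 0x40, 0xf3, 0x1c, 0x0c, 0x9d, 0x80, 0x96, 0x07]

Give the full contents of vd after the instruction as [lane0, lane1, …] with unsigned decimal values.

lanes per group: 256·2/32 = 16
vl = min(AVL, VLMAX) = min(10, 16) = 10
vd[0] mask-off/keep -> 0xe8
vd[1] xor(0x02,0x1b) -> 0x19
vd[2] mask-off/keep -> 0x02
vd[3] mask-off/keep -> 0xaf
vd[4] mask-off/keep -> 0x70
vd[5] mask-off/keep -> 0x51
vd[6] mask-off/keep -> 0x4e
vd[7] mask-off/keep -> 0x2b
vd[8] xor(0xbc,0x40) -> 0xfc
vd[9] xor(0x1d,0xf3) -> 0xee
vd[10] tail/keep -> 0x55
vd[11] tail/keep -> 0xa7
vd[12] tail/keep -> 0x58
vd[13] tail/keep -> 0xd3
vd[14] tail/keep -> 0xbf
vd[15] tail/keep -> 0xa0

vd = [232, 25, 2, 175, 112, 81, 78, 43, 252, 238, 85, 167, 88, 211, 191, 160]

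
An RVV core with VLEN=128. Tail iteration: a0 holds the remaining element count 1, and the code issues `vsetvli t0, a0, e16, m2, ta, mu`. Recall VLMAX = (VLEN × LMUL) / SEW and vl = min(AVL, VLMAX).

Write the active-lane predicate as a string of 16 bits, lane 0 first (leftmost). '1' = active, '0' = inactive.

predicate = 1000000000000000

VLMAX = (128 × 2) / 16 = 16 lanes
vl ← min(1, 16) = 1
bits (lane 0 leftmost): 1000000000000000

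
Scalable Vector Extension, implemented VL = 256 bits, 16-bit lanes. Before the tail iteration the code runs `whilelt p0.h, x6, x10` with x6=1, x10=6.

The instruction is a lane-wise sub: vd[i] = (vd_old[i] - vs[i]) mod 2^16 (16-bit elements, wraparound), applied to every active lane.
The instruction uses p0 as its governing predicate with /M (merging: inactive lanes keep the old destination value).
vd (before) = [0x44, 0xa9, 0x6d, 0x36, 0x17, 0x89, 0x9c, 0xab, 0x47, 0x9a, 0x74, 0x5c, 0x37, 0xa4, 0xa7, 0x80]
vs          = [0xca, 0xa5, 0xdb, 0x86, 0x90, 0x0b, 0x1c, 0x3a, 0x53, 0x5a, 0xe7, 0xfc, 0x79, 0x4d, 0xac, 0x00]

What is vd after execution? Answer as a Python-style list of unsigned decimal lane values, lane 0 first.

vd = [65402, 4, 65426, 65456, 65415, 137, 156, 171, 71, 154, 116, 92, 55, 164, 167, 128]

256-bit reg / 16-bit elem → 16 lanes
whilelt: lane j active iff 1+j < 6 → j < 5 → 5 active
  i=0: sub(0x44,0xca) → 65402
  i=1: sub(0xa9,0xa5) → 4
  i=2: sub(0x6d,0xdb) → 65426
  i=3: sub(0x36,0x86) → 65456
  i=4: sub(0x17,0x90) → 65415
  i=5: tail/keep → 137
  i=6: tail/keep → 156
  i=7: tail/keep → 171
  i=8: tail/keep → 71
  i=9: tail/keep → 154
  i=10: tail/keep → 116
  i=11: tail/keep → 92
  i=12: tail/keep → 55
  i=13: tail/keep → 164
  i=14: tail/keep → 167
  i=15: tail/keep → 128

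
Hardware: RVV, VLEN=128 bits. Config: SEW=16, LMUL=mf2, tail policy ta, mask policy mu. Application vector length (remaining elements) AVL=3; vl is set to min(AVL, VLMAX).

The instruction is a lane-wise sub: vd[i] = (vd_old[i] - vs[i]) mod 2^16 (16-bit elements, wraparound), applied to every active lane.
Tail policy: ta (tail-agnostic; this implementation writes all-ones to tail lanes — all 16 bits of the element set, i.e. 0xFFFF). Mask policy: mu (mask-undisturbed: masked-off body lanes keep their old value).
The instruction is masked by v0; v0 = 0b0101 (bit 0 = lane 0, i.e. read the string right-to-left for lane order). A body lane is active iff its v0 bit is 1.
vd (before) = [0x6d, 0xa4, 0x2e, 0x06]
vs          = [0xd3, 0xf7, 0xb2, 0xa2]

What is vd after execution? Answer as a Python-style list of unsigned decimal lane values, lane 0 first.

VLMAX = VLEN×LMUL/SEW = 128×1/2/16 = 4
AVL=3 ≤ VLMAX=4, so vl = 3
lane  0: sub(0x6d,0xd3) ⇒ 0xff9a
lane  1: mask-off/keep ⇒ 0xa4
lane  2: sub(0x2e,0xb2) ⇒ 0xff7c
lane  3: tail/ones ⇒ 0xffff

vd = [65434, 164, 65404, 65535]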